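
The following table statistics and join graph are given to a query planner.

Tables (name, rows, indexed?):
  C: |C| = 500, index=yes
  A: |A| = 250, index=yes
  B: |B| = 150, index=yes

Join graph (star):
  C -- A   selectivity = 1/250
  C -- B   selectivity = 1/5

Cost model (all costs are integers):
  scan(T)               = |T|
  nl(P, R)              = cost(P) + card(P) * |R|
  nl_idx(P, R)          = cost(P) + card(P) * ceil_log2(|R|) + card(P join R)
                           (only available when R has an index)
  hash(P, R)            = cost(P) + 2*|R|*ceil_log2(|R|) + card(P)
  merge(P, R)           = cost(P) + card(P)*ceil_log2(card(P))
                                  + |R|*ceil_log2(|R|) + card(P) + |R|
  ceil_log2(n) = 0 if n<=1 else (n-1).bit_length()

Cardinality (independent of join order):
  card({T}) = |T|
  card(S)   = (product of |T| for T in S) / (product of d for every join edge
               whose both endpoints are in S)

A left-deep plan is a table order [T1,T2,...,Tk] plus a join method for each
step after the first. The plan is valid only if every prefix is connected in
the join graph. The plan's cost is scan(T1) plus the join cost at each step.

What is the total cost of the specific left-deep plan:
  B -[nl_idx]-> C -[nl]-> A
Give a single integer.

3766500

step 1: scan B: cost=150, card=150
step 2: join C via nl_idx
    card(P join C) = 150*500/(5) = 15000
    cost = 150 + 150*9 + 15000 = 16500
step 3: join A via nl
    card(P join A) = 15000*250/(250) = 15000
    cost = 16500 + 15000*250 = 3766500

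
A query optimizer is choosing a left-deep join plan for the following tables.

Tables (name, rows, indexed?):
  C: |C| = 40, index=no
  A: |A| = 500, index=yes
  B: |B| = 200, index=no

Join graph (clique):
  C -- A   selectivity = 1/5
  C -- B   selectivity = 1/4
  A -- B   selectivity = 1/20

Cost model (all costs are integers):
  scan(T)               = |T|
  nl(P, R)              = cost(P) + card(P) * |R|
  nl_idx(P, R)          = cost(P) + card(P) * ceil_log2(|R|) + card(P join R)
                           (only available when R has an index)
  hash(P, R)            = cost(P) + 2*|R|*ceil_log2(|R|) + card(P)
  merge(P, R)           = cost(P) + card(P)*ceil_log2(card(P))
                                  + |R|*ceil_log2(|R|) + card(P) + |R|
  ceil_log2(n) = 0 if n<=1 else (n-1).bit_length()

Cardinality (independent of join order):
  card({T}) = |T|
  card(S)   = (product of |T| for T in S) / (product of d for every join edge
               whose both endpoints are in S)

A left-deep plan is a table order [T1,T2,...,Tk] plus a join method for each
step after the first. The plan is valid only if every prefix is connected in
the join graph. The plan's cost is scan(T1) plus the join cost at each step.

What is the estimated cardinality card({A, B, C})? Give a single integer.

10000

Tables in S: A(500), B(200), C(40)
Edges inside S: C-A(d=5), C-B(d=4), A-B(d=20)
numerator = 500 * 200 * 40 = 4000000
denominator = 5 * 4 * 20 = 400
card(S) = 4000000 / 400 = 10000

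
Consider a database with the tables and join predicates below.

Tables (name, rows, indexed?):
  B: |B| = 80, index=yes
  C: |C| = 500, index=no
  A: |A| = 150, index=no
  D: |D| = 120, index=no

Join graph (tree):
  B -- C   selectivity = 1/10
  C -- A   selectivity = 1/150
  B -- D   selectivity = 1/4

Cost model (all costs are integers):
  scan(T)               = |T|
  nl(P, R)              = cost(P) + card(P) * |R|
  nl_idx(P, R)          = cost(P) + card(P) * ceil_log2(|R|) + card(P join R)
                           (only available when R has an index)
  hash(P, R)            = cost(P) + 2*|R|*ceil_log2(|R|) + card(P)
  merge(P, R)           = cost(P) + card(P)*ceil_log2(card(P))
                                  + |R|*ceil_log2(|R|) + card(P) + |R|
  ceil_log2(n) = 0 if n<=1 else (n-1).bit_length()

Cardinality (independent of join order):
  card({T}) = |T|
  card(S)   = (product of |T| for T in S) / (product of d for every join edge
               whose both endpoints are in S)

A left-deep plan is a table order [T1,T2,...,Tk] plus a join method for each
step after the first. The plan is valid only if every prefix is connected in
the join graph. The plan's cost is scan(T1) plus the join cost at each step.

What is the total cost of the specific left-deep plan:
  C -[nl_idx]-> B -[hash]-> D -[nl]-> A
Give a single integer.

18013680

step 1: scan C: cost=500, card=500
step 2: join B via nl_idx
    card(P join B) = 500*80/(10) = 4000
    cost = 500 + 500*7 + 4000 = 8000
step 3: join D via hash
    card(P join D) = 4000*120/(4) = 120000
    cost = 8000 + 2*120*7 + 4000 = 13680
step 4: join A via nl
    card(P join A) = 120000*150/(150) = 120000
    cost = 13680 + 120000*150 = 18013680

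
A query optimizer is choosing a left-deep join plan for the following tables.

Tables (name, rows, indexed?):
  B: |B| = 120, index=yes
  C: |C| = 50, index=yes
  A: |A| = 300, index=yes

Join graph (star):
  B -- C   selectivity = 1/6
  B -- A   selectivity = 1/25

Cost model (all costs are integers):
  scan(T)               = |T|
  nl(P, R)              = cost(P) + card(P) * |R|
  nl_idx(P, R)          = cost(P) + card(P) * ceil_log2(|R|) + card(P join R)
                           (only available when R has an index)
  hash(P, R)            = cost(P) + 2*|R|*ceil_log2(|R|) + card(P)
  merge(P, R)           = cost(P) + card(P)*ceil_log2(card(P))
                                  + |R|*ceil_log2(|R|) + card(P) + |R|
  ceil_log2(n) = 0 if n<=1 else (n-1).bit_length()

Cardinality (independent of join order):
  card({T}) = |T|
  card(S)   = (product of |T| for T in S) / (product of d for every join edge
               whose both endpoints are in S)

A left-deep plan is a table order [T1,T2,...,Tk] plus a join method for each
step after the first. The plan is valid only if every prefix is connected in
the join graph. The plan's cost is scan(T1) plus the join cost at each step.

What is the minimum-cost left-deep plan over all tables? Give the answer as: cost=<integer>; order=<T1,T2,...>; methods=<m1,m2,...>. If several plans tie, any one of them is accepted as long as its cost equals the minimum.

cost=4320; order=A,B,C; methods=hash,hash

Selinger DP (subsets sized 1..n):
  {B}: scan cost=120, card=120
  {C}: scan cost=50, card=50
  {A}: scan cost=300, card=300
  {BC}: card=1000; try (C,hash)→840, (B,merge)→1360, (B,nl_idx)→1400, (C,merge)→1430, (B,hash)→1780, (C,nl_idx)→1840 …(+2); best=840 via (C,hash)
  {AB}: card=1440; try (B,hash)→2280, (A,nl_idx)→2640, (B,nl_idx)→3840, (A,merge)→4080, (B,merge)→4260, (A,hash)→5640 …(+2); best=2280 via (B,hash)
  {ABC}: card=12000; try (C,hash)→4320, (A,hash)→7240, (A,merge)→14840, (C,merge)→19910, (A,nl_idx)→21840, (C,nl_idx)→22920 …(+2); best=4320 via (C,hash)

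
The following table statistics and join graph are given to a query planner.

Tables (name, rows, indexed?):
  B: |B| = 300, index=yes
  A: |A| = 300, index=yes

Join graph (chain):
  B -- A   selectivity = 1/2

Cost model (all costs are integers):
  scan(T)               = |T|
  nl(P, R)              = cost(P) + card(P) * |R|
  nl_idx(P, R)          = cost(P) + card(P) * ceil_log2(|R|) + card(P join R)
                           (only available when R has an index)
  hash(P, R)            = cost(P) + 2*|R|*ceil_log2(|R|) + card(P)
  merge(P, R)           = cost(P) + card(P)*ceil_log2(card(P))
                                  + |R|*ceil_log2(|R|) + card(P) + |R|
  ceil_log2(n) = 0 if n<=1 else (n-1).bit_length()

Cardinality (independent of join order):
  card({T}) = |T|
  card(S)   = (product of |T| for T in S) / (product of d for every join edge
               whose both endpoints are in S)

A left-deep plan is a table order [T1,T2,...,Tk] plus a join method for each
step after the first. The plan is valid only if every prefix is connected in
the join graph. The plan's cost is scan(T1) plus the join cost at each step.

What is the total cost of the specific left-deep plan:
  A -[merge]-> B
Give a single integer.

step 1: scan A: cost=300, card=300
step 2: join B via merge
    card(P join B) = 300*300/(2) = 45000
    cost = 300 + 300*9 + 300*9 + 300 + 300 = 6300

6300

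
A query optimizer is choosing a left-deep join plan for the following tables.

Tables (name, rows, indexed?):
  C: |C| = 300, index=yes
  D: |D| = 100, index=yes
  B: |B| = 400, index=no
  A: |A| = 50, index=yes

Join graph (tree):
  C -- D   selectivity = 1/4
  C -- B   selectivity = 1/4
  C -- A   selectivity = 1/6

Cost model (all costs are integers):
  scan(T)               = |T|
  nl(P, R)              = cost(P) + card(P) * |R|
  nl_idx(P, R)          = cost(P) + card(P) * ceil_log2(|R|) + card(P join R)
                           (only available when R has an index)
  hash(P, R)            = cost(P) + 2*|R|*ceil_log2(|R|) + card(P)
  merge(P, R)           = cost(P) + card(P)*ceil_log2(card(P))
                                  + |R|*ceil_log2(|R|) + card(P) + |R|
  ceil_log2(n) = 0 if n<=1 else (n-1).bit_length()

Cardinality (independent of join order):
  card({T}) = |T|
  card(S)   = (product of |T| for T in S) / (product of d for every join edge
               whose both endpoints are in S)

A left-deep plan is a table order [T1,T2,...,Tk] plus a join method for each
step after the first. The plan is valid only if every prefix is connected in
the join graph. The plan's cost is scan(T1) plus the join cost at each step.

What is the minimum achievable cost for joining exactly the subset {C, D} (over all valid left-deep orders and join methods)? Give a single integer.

2000

Selinger DP over subsets of {C,D}:
  {C}: scan cost=300, card=300
  {D}: scan cost=100, card=100
  {CD}: card=7500; try (D,hash)→2000, (C,merge)→3900, (D,merge)→4100, (C,hash)→5600, (C,nl_idx)→8500, (D,nl_idx)→9900 …(+2); best=2000 via (D,hash)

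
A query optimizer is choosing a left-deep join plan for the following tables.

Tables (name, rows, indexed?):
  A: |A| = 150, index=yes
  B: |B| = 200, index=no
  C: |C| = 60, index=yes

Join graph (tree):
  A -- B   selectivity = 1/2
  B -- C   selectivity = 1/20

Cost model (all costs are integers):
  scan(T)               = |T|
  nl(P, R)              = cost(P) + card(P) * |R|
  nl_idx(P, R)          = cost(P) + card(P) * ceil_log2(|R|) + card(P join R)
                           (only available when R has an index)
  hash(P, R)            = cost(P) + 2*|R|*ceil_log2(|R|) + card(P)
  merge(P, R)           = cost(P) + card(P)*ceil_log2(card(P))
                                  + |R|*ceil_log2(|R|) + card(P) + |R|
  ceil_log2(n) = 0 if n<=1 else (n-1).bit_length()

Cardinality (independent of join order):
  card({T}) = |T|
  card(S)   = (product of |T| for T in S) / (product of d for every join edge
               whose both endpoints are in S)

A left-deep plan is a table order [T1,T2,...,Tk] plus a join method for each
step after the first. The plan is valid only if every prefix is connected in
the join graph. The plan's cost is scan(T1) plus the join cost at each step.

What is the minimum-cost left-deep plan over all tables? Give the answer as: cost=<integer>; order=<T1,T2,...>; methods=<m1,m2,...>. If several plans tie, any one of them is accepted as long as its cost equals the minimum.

Selinger DP (subsets sized 1..n):
  {A}: scan cost=150, card=150
  {B}: scan cost=200, card=200
  {C}: scan cost=60, card=60
  {AB}: card=15000; try (A,hash)→2800, (B,merge)→3300, (A,merge)→3350, (B,hash)→3500, (A,nl_idx)→16800, (B,nl)→30150 …(+1); best=2800 via (A,hash)
  {BC}: card=600; try (C,hash)→1120, (C,nl_idx)→2000, (B,merge)→2280, (C,merge)→2420, (B,hash)→3320, (B,nl)→12060 …(+1); best=1120 via (C,hash)
  {ABC}: card=45000; try (A,hash)→4120, (A,merge)→9070, (C,hash)→18520, (A,nl_idx)→50920, (A,nl)→91120, (C,nl_idx)→137800 …(+2); best=4120 via (A,hash)

cost=4120; order=B,C,A; methods=hash,hash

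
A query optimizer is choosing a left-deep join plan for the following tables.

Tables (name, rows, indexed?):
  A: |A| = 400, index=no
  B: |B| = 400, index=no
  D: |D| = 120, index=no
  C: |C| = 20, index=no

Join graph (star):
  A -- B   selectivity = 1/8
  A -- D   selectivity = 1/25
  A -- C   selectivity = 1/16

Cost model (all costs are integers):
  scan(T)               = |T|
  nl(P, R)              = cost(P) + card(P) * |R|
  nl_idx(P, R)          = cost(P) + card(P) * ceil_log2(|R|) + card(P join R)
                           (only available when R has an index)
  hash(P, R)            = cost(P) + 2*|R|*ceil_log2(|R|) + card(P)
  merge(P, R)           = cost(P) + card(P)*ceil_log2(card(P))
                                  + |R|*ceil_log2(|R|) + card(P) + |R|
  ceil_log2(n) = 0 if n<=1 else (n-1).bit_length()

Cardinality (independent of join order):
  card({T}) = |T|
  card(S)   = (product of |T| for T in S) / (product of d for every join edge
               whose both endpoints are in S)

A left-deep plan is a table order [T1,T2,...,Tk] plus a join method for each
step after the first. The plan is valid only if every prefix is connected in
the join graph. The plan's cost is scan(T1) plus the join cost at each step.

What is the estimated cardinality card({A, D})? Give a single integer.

Tables in S: A(400), D(120)
Edges inside S: A-D(d=25)
numerator = 400 * 120 = 48000
denominator = 25 = 25
card(S) = 48000 / 25 = 1920

1920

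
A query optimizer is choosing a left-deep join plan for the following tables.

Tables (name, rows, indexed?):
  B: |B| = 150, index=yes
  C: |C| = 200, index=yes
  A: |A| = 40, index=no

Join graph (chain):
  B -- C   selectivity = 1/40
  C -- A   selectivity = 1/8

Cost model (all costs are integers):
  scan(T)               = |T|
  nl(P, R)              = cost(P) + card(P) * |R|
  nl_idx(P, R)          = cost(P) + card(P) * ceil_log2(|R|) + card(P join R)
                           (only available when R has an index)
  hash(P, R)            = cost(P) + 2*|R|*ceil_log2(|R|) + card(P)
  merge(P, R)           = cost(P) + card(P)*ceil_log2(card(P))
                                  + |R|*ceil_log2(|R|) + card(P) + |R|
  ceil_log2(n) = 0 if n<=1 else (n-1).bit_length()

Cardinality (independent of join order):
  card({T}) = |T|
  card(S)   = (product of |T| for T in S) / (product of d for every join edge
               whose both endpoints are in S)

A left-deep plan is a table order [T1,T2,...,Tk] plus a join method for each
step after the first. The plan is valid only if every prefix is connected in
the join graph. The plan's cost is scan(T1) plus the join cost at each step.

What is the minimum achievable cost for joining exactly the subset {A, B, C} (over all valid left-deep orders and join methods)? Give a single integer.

3330

Selinger DP over subsets of {A,B,C}:
  {B}: scan cost=150, card=150
  {C}: scan cost=200, card=200
  {A}: scan cost=40, card=40
  {BC}: card=750; try (C,nl_idx)→2100, (B,nl_idx)→2550, (B,hash)→2800, (C,merge)→3300, (B,merge)→3350, (C,hash)→3500 …(+2); best=2100 via (C,nl_idx)
  {AC}: card=1000; try (A,hash)→880, (C,nl_idx)→1360, (C,merge)→2120, (A,merge)→2280, (C,hash)→3280, (C,nl)→8040 …(+1); best=880 via (A,hash)
  {ABC}: card=3750; try (A,hash)→3330, (B,hash)→4280, (A,merge)→10630, (B,nl_idx)→12630, (B,merge)→13230, (A,nl)→32100 …(+1); best=3330 via (A,hash)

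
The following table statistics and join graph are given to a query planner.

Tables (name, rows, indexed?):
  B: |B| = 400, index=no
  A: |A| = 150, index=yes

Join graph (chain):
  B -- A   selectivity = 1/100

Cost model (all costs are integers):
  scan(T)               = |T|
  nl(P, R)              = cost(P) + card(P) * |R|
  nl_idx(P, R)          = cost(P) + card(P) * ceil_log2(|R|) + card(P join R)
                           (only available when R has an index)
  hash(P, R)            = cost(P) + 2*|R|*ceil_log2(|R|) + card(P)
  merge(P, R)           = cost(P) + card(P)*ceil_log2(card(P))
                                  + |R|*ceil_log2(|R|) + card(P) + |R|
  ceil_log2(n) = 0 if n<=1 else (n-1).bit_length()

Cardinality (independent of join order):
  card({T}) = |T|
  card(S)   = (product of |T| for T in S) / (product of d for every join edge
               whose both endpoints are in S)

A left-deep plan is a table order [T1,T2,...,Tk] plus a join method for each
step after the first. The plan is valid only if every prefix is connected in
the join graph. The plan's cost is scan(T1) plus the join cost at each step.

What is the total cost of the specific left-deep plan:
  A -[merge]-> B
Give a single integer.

5500

step 1: scan A: cost=150, card=150
step 2: join B via merge
    card(P join B) = 150*400/(100) = 600
    cost = 150 + 150*8 + 400*9 + 150 + 400 = 5500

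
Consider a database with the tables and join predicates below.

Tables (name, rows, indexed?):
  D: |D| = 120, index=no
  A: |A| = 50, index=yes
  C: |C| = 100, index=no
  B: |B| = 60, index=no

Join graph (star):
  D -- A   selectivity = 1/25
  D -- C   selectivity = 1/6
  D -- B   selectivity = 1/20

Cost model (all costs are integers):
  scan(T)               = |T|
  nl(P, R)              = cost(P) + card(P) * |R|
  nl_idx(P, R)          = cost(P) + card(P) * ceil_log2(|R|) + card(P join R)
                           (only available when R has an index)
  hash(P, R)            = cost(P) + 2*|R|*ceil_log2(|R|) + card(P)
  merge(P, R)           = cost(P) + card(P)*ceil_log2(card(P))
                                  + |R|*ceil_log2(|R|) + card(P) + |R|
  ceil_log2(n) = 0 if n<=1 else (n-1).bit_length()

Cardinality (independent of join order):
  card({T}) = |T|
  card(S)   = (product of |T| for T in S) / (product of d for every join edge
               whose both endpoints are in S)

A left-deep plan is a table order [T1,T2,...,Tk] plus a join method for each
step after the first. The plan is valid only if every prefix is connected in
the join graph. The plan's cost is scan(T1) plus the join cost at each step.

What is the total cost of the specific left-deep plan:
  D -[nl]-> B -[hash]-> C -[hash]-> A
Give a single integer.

15680

step 1: scan D: cost=120, card=120
step 2: join B via nl
    card(P join B) = 120*60/(20) = 360
    cost = 120 + 120*60 = 7320
step 3: join C via hash
    card(P join C) = 360*100/(6) = 6000
    cost = 7320 + 2*100*7 + 360 = 9080
step 4: join A via hash
    card(P join A) = 6000*50/(25) = 12000
    cost = 9080 + 2*50*6 + 6000 = 15680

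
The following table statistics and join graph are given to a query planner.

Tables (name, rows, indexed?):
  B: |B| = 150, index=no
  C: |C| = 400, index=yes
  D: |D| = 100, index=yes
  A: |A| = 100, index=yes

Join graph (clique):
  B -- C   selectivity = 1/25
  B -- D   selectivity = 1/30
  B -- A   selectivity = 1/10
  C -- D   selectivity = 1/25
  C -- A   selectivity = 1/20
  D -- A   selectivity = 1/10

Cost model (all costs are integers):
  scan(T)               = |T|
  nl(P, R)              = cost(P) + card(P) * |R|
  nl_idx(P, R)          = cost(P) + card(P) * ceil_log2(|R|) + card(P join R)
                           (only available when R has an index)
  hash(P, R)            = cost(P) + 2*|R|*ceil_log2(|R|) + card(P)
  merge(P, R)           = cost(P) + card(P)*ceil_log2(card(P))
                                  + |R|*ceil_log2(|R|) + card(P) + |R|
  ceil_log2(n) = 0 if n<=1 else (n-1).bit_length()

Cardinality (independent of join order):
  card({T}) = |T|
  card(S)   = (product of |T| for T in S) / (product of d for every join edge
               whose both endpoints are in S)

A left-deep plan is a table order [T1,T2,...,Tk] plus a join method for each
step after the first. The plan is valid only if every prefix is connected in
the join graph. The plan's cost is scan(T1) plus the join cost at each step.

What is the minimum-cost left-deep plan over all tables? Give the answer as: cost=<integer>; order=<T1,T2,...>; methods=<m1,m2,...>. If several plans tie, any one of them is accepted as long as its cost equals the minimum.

Selinger DP (subsets sized 1..n):
  {B}: scan cost=150, card=150
  {C}: scan cost=400, card=400
  {D}: scan cost=100, card=100
  {A}: scan cost=100, card=100
  {BC}: card=2400; try (B,hash)→3200, (C,nl_idx)→3900, (C,merge)→5500, (B,merge)→5750, (C,hash)→7500, (C,nl)→60150 …(+1); best=3200 via (B,hash)
  {BD}: card=500; try (D,hash)→1700, (D,nl_idx)→1700, (B,merge)→2250, (D,merge)→2300, (B,hash)→2600, (B,nl)→15100 …(+1); best=1700 via (D,hash)
  {AB}: card=1500; try (A,hash)→1700, (B,merge)→2250, (A,merge)→2300, (B,hash)→2600, (A,nl_idx)→2700, (B,nl)→15100 …(+1); best=1700 via (A,hash)
  {CD}: card=1600; try (D,hash)→2200, (C,nl_idx)→2600, (D,nl_idx)→4800, (C,merge)→4900, (D,merge)→5200, (C,hash)→7400 …(+2); best=2200 via (D,hash)
  {AC}: card=2000; try (A,hash)→2200, (C,nl_idx)→3000, (C,merge)→4900, (A,merge)→5200, (A,nl_idx)→5200, (C,hash)→7400 …(+2); best=2200 via (A,hash)
  {AD}: card=1000; try (D,hash)→1600, (A,hash)→1600, (D,merge)→1700, (A,merge)→1700, (D,nl_idx)→1800, (A,nl_idx)→1800 …(+2); best=1600 via (D,hash)
  {BCD}: card=320; try (B,hash)→6200, (C,nl_idx)→6520, (D,hash)→7000, (C,hash)→9400, (C,merge)→10700, (D,nl_idx)→20320 …(+5); best=6200 via (B,hash)
  {ABC}: card=1200; try (B,hash)→6600, (A,hash)→7000, (C,hash)→10400, (C,nl_idx)→16400, (A,nl_idx)→21200, (C,merge)→23700 …(+5); best=6600 via (B,hash)
  {ABD}: card=500; try (A,hash)→3600, (D,hash)→4600, (B,hash)→5000, (A,nl_idx)→5700, (A,merge)→7500, (D,nl_idx)→12700 …(+5); best=3600 via (A,hash)
  {ACD}: card=800; try (A,hash)→5200, (D,hash)→5600, (C,hash)→9800, (C,nl_idx)→11400, (A,nl_idx)→14200, (C,merge)→16600 …(+6); best=5200 via (A,hash)
  {ABCD}: card=16; try (A,hash)→7920, (C,nl_idx)→8116, (B,hash)→8400, (A,nl_idx)→8456, (D,hash)→9200, (A,merge)→10200 …(+9); best=7920 via (A,hash)

cost=7920; order=C,D,B,A; methods=hash,hash,hash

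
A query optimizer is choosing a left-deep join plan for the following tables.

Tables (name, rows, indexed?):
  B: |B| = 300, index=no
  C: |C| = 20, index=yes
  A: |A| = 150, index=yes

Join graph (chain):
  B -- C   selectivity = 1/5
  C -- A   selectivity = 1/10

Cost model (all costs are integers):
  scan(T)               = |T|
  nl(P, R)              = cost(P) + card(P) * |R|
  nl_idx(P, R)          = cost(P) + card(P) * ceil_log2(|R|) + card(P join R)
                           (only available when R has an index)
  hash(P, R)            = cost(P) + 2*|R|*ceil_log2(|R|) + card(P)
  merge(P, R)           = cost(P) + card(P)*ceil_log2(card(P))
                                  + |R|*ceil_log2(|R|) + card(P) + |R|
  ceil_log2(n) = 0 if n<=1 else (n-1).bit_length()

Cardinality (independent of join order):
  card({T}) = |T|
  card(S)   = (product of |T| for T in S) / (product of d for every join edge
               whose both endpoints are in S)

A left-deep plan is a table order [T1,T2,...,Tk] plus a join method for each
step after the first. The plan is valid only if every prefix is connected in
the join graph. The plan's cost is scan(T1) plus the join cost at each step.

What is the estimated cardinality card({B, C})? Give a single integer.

1200

Tables in S: B(300), C(20)
Edges inside S: B-C(d=5)
numerator = 300 * 20 = 6000
denominator = 5 = 5
card(S) = 6000 / 5 = 1200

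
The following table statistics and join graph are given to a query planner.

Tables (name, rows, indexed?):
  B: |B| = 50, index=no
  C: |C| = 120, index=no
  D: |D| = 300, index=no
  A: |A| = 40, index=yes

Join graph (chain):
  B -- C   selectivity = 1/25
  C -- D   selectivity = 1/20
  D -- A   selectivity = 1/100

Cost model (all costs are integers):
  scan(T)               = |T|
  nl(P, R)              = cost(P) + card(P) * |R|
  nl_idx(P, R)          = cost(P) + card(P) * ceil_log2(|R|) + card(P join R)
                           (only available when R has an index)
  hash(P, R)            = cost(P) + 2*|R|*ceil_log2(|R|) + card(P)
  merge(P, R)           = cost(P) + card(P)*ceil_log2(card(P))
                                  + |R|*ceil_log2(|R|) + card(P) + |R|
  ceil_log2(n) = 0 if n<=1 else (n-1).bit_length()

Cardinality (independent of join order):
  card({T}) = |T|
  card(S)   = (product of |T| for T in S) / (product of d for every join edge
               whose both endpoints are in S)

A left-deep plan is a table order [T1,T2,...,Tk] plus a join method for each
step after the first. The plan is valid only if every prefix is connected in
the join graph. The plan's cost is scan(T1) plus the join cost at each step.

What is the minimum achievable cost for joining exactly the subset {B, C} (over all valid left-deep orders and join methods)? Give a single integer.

840

Selinger DP over subsets of {B,C}:
  {B}: scan cost=50, card=50
  {C}: scan cost=120, card=120
  {BC}: card=240; try (B,hash)→840, (C,merge)→1360, (B,merge)→1430, (C,hash)→1780, (C,nl)→6050, (B,nl)→6120; best=840 via (B,hash)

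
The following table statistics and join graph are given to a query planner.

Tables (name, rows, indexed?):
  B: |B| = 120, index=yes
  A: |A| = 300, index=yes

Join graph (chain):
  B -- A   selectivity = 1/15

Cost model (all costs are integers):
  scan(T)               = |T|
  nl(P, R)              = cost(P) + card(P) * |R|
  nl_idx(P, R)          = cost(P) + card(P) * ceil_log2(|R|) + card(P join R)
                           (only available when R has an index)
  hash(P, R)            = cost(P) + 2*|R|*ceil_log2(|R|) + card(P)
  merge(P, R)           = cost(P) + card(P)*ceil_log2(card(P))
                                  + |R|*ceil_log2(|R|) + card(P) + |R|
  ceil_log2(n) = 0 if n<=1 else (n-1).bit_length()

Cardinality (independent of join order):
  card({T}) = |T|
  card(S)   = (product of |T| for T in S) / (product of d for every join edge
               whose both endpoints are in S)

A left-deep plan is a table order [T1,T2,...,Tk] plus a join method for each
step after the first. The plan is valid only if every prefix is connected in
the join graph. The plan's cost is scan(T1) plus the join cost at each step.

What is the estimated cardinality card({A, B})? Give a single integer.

Tables in S: A(300), B(120)
Edges inside S: B-A(d=15)
numerator = 300 * 120 = 36000
denominator = 15 = 15
card(S) = 36000 / 15 = 2400

2400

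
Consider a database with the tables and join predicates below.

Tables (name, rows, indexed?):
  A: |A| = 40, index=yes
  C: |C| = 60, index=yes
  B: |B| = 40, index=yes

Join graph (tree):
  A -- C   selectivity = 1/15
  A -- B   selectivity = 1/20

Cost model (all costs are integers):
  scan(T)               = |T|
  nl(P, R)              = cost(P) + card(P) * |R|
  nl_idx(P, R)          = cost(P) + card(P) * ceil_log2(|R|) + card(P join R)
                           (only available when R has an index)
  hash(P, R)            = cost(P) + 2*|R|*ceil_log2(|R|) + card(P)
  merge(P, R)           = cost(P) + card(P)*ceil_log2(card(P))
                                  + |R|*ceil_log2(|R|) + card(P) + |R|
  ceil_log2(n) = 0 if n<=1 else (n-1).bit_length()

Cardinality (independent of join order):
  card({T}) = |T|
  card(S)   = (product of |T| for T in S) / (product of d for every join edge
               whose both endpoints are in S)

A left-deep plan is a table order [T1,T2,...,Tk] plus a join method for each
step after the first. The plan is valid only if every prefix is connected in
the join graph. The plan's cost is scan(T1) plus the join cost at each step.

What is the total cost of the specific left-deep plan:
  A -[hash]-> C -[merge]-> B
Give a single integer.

step 1: scan A: cost=40, card=40
step 2: join C via hash
    card(P join C) = 40*60/(15) = 160
    cost = 40 + 2*60*6 + 40 = 800
step 3: join B via merge
    card(P join B) = 160*40/(20) = 320
    cost = 800 + 160*8 + 40*6 + 160 + 40 = 2520

2520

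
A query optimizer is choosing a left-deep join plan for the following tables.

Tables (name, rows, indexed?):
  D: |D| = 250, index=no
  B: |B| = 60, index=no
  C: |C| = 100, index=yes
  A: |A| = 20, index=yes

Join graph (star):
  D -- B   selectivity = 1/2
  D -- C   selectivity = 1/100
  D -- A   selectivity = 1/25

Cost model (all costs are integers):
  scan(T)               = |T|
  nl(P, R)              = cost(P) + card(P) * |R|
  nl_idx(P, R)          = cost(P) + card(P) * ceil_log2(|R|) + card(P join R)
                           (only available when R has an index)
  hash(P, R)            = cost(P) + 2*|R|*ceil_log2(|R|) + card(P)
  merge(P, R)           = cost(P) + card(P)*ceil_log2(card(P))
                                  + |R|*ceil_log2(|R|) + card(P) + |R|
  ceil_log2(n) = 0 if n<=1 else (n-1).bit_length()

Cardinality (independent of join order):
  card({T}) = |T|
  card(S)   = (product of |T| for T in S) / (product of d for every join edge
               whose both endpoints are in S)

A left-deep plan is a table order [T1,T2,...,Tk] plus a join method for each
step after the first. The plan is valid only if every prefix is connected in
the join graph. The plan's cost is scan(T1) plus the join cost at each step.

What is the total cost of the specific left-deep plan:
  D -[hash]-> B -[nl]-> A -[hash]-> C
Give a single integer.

step 1: scan D: cost=250, card=250
step 2: join B via hash
    card(P join B) = 250*60/(2) = 7500
    cost = 250 + 2*60*6 + 250 = 1220
step 3: join A via nl
    card(P join A) = 7500*20/(25) = 6000
    cost = 1220 + 7500*20 = 151220
step 4: join C via hash
    card(P join C) = 6000*100/(100) = 6000
    cost = 151220 + 2*100*7 + 6000 = 158620

158620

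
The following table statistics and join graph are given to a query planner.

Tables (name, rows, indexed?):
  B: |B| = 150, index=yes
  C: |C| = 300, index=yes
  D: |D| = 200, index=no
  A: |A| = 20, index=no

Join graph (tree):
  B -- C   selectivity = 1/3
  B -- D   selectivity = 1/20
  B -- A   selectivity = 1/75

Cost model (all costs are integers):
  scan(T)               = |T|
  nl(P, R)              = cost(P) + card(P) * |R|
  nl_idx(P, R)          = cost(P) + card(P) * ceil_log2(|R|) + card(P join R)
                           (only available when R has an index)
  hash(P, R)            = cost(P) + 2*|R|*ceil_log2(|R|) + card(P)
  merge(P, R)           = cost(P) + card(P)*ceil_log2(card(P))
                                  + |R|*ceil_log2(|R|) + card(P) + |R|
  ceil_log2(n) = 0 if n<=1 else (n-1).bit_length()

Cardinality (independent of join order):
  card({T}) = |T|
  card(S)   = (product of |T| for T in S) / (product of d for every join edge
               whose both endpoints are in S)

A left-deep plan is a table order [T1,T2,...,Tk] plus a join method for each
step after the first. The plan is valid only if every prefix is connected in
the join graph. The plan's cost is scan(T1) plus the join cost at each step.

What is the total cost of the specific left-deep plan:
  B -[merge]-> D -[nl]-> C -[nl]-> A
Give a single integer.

3453300

step 1: scan B: cost=150, card=150
step 2: join D via merge
    card(P join D) = 150*200/(20) = 1500
    cost = 150 + 150*8 + 200*8 + 150 + 200 = 3300
step 3: join C via nl
    card(P join C) = 1500*300/(3) = 150000
    cost = 3300 + 1500*300 = 453300
step 4: join A via nl
    card(P join A) = 150000*20/(75) = 40000
    cost = 453300 + 150000*20 = 3453300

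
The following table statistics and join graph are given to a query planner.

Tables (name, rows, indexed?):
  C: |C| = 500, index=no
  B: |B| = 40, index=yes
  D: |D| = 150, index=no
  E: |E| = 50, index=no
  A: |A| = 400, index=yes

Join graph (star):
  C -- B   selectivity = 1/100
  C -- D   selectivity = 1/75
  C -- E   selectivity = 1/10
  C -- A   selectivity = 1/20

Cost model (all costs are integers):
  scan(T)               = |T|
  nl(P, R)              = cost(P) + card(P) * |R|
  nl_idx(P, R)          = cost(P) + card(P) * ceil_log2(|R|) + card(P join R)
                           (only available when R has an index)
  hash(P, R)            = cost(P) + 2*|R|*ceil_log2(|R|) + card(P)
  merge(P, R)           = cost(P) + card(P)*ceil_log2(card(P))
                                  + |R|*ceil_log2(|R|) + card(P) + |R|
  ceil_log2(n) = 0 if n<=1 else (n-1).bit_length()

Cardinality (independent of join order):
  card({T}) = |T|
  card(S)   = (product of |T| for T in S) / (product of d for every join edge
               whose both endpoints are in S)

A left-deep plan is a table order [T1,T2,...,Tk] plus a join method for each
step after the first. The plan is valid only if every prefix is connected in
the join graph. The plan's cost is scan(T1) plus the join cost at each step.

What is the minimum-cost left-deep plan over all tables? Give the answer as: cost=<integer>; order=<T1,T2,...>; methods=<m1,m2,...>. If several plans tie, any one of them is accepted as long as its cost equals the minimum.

Selinger DP (subsets sized 1..n):
  {C}: scan cost=500, card=500
  {B}: scan cost=40, card=40
  {D}: scan cost=150, card=150
  {E}: scan cost=50, card=50
  {A}: scan cost=400, card=400
  {BC}: card=200; try (B,hash)→1480, (B,nl_idx)→3700, (C,merge)→5320, (B,merge)→5780, (C,hash)→9080, (C,nl)→20040 …(+1); best=1480 via (B,hash)
  {CD}: card=1000; try (D,hash)→3400, (C,merge)→6500, (D,merge)→6850, (C,hash)→9300, (C,nl)→75150, (D,nl)→75500; best=3400 via (D,hash)
  {CE}: card=2500; try (E,hash)→1600, (C,merge)→5400, (E,merge)→5850, (C,hash)→9100, (C,nl)→25050, (E,nl)→25500; best=1600 via (E,hash)
  {AC}: card=10000; try (A,hash)→8200, (C,merge)→9400, (A,merge)→9500, (C,hash)→9800, (A,nl_idx)→15000, (C,nl)→200400 …(+1); best=8200 via (A,hash)
  {BCD}: card=400; try (D,hash)→4080, (D,merge)→4630, (B,hash)→4880, (B,nl_idx)→9800, (B,merge)→14680, (D,nl)→31480 …(+1); best=4080 via (D,hash)
  {BCE}: card=1000; try (E,hash)→2280, (E,merge)→3630, (B,hash)→4580, (E,nl)→11480, (B,nl_idx)→17600, (B,merge)→34380 …(+1); best=2280 via (E,hash)
  {ABC}: card=4000; try (A,merge)→7280, (A,nl_idx)→7280, (A,hash)→8880, (B,hash)→18680, (B,nl_idx)→72200, (A,nl)→81480 …(+2); best=7280 via (A,merge)
  {CDE}: card=5000; try (E,hash)→5000, (D,hash)→6500, (E,merge)→14750, (D,merge)→35450, (E,nl)→53400, (D,nl)→376600; best=5000 via (E,hash)
  {ACD}: card=20000; try (A,hash)→11600, (A,merge)→18400, (D,hash)→20600, (A,nl_idx)→32400, (D,merge)→159550, (A,nl)→403400 …(+1); best=11600 via (A,hash)
  {ACE}: card=50000; try (A,hash)→11300, (E,hash)→18800, (A,merge)→38100, (A,nl_idx)→74100, (E,merge)→158550, (E,nl)→508200 …(+1); best=11300 via (A,hash)
  {BCDE}: card=2000; try (E,hash)→5080, (D,hash)→5680, (E,merge)→8430, (B,hash)→10480, (D,merge)→14630, (E,nl)→24080 …(+4); best=5080 via (E,hash)
  {ABCD}: card=8000; try (A,hash)→11680, (A,merge)→12080, (D,hash)→13680, (A,nl_idx)→15680, (B,hash)→32080, (D,merge)→60630 …(+5); best=11680 via (A,hash)
  {ABCE}: card=20000; try (A,hash)→10480, (E,hash)→11880, (A,merge)→17280, (A,nl_idx)→31280, (E,merge)→59630, (B,hash)→61780 …(+5); best=10480 via (A,hash)
  {ACDE}: card=100000; try (A,hash)→17200, (E,hash)→32200, (D,hash)→63700, (A,merge)→79000, (A,nl_idx)→150000, (E,merge)→331950 …(+4); best=17200 via (A,hash)
  {ABCDE}: card=40000; try (A,hash)→14280, (E,hash)→20280, (D,hash)→32880, (A,merge)→33080, (A,nl_idx)→63080, (B,hash)→117680 …(+8); best=14280 via (A,hash)

cost=14280; order=C,B,D,E,A; methods=hash,hash,hash,hash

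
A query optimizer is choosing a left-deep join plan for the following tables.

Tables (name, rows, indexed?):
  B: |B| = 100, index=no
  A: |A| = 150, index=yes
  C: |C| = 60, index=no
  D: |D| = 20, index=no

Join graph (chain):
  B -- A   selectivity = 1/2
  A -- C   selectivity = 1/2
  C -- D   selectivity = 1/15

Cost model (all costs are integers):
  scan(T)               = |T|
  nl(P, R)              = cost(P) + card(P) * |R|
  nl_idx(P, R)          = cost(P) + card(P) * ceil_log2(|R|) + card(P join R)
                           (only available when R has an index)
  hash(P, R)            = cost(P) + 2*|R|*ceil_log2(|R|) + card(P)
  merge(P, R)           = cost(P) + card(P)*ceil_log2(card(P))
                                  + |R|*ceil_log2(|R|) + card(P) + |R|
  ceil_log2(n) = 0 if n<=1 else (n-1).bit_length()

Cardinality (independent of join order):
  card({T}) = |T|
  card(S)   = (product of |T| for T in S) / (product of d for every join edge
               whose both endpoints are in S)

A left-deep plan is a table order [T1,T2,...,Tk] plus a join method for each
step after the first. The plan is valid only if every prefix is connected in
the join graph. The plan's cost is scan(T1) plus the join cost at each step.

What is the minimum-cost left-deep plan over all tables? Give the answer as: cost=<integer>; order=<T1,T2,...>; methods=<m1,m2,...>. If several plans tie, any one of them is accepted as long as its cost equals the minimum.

cost=9710; order=C,D,A,B; methods=hash,merge,hash

Selinger DP (subsets sized 1..n):
  {B}: scan cost=100, card=100
  {A}: scan cost=150, card=150
  {C}: scan cost=60, card=60
  {D}: scan cost=20, card=20
  {AB}: card=7500; try (B,hash)→1700, (A,merge)→2250, (B,merge)→2300, (A,hash)→2600, (A,nl_idx)→8400, (A,nl)→15100 …(+1); best=1700 via (B,hash)
  {AC}: card=4500; try (C,hash)→1020, (A,merge)→1830, (C,merge)→1920, (A,hash)→2520, (A,nl_idx)→5040, (A,nl)→9060 …(+1); best=1020 via (C,hash)
  {CD}: card=80; try (D,hash)→320, (C,merge)→560, (D,merge)→600, (C,hash)→760, (C,nl)→1220, (D,nl)→1260; best=320 via (D,hash)
  {ABC}: card=225000; try (B,hash)→6920, (C,hash)→9920, (B,merge)→64820, (C,merge)→107120, (B,nl)→451020, (C,nl)→451700; best=6920 via (B,hash)
  {ACD}: card=6000; try (A,merge)→2310, (A,hash)→2800, (D,hash)→5720, (A,nl_idx)→6960, (A,nl)→12320, (D,merge)→64140 …(+1); best=2310 via (A,merge)
  {ABCD}: card=300000; try (B,hash)→9710, (B,merge)→87110, (D,hash)→232120, (B,nl)→602310, (D,merge)→4282040, (D,nl)→4506920; best=9710 via (B,hash)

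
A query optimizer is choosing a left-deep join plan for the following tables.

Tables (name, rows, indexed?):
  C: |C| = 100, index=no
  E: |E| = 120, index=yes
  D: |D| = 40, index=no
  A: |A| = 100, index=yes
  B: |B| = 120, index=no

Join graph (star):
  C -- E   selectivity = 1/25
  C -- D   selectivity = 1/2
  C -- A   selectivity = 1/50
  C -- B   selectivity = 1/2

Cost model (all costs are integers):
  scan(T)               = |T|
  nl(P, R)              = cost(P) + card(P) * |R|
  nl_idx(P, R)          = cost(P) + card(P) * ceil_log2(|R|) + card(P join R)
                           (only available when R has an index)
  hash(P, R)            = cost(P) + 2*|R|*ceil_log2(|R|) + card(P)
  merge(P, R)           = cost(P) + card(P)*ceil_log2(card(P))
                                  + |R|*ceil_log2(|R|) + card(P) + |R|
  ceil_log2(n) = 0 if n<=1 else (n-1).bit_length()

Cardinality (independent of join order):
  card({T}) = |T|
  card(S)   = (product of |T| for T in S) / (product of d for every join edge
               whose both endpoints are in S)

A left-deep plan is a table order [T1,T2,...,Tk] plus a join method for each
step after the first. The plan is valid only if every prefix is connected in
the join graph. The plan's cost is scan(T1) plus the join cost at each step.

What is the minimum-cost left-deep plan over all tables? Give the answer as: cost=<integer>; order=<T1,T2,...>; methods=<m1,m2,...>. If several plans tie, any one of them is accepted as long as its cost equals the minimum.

Selinger DP (subsets sized 1..n):
  {C}: scan cost=100, card=100
  {E}: scan cost=120, card=120
  {D}: scan cost=40, card=40
  {A}: scan cost=100, card=100
  {B}: scan cost=120, card=120
  {CE}: card=480; try (E,nl_idx)→1280, (C,hash)→1640, (E,merge)→1860, (E,hash)→1880, (C,merge)→1880, (E,nl)→12100 …(+1); best=1280 via (E,nl_idx)
  {CD}: card=2000; try (D,hash)→680, (C,merge)→1120, (D,merge)→1180, (C,hash)→1480, (C,nl)→4040, (D,nl)→4100; best=680 via (D,hash)
  {AC}: card=200; try (A,nl_idx)→1000, (C,hash)→1600, (A,hash)→1600, (C,merge)→1700, (A,merge)→1700, (C,nl)→10100 …(+1); best=1000 via (A,nl_idx)
  {BC}: card=6000; try (C,hash)→1640, (B,merge)→1860, (C,merge)→1880, (B,hash)→1880, (B,nl)→12100, (C,nl)→12120; best=1640 via (C,hash)
  {CDE}: card=9600; try (D,hash)→2240, (E,hash)→4360, (D,merge)→6360, (D,nl)→20480, (E,nl_idx)→24280, (E,merge)→25640 …(+1); best=2240 via (D,hash)
  {ACE}: card=960; try (E,hash)→2880, (A,hash)→3160, (E,nl_idx)→3360, (E,merge)→3760, (A,nl_idx)→5600, (A,merge)→6880 …(+2); best=2880 via (E,hash)
  {BCE}: card=28800; try (B,hash)→3440, (B,merge)→7040, (E,hash)→9320, (B,nl)→58880, (E,nl_idx)→72440, (E,merge)→86600 …(+1); best=3440 via (B,hash)
  {ACD}: card=4000; try (D,hash)→1680, (D,merge)→3080, (A,hash)→4080, (D,nl)→9000, (A,nl_idx)→18680, (A,merge)→25480 …(+1); best=1680 via (D,hash)
  {BCD}: card=120000; try (B,hash)→4360, (D,hash)→8120, (B,merge)→25640, (D,merge)→85920, (B,nl)→240680, (D,nl)→241640; best=4360 via (B,hash)
  {ABC}: card=12000; try (B,hash)→2880, (B,merge)→3760, (A,hash)→9040, (B,nl)→25000, (A,nl_idx)→55640, (A,merge)→86440 …(+1); best=2880 via (B,hash)
  {ACDE}: card=19200; try (D,hash)→4320, (E,hash)→7360, (A,hash)→13240, (D,merge)→13720, (D,nl)→41280, (E,nl_idx)→48880 …(+5); best=4320 via (D,hash)
  {BCDE}: card=576000; try (B,hash)→13520, (D,hash)→32720, (E,hash)→126040, (B,merge)→147200, (D,merge)→464520, (B,nl)→1154240 …(+4); best=13520 via (B,hash)
  {ABCE}: card=57600; try (B,hash)→5520, (B,merge)→14400, (E,hash)→16560, (A,hash)→33640, (B,nl)→118080, (E,nl_idx)→144480 …(+5); best=5520 via (B,hash)
  {ABCD}: card=240000; try (B,hash)→7360, (D,hash)→15360, (B,merge)→54640, (A,hash)→125760, (D,merge)→183160, (B,nl)→481680 …(+4); best=7360 via (B,hash)
  {ABCDE}: card=1152000; try (B,hash)→25200, (D,hash)→63600, (E,hash)→249040, (B,merge)→312480, (A,hash)→590920, (D,merge)→985000 …(+8); best=25200 via (B,hash)

cost=25200; order=C,A,E,D,B; methods=nl_idx,hash,hash,hash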